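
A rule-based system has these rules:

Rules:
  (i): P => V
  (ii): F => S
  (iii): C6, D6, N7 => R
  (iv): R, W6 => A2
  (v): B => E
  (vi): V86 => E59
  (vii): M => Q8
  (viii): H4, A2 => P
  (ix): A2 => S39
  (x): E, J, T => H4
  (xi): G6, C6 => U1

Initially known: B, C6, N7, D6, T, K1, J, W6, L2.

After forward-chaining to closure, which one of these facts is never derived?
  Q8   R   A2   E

Q8

[1] (iii) [C6, D6, N7 => R]; (v) [B => E]. ⇒ new: R, E.
[2] (iv) [R, W6 => A2]; (x) [E, J, T => H4]. ⇒ new: A2, H4.
[3] (viii) [H4, A2 => P]; (ix) [A2 => S39]. ⇒ new: P, S39.
[4] (i) [P => V]. ⇒ new: V.
Derived: R (round 1), E (round 1), A2 (round 2). Q8 never appears in any round.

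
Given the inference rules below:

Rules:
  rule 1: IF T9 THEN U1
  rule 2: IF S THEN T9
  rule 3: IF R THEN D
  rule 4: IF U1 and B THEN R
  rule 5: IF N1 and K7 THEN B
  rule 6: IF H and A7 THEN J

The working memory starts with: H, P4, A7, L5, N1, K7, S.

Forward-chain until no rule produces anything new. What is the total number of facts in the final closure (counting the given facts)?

[1] rule 2 [IF S THEN T9]; rule 5 [IF N1 and K7 THEN B]; rule 6 [IF H and A7 THEN J]. ⇒ new: T9, B, J.
[2] rule 1 [IF T9 THEN U1]. ⇒ new: U1.
[3] rule 4 [IF U1 and B THEN R]. ⇒ new: R.
[4] rule 3 [IF R THEN D]. ⇒ new: D.
Closure: {A7, B, D, H, J, K7, L5, N1, P4, R, S, T9, U1} — 13 facts.

13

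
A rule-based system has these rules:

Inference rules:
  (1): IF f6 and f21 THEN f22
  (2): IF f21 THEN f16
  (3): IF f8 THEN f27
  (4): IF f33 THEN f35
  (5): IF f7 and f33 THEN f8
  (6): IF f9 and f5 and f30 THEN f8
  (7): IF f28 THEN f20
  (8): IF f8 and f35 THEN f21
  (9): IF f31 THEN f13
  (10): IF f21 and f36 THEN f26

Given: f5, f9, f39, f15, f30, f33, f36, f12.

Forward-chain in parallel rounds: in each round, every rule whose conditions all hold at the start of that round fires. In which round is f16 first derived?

Round 1 fires (4), (6), giving f35, f8.
Round 2 fires (3), (8), giving f27, f21.
Round 3 fires (2), (10), giving f16, f26.
f16 first appears in round 3.

3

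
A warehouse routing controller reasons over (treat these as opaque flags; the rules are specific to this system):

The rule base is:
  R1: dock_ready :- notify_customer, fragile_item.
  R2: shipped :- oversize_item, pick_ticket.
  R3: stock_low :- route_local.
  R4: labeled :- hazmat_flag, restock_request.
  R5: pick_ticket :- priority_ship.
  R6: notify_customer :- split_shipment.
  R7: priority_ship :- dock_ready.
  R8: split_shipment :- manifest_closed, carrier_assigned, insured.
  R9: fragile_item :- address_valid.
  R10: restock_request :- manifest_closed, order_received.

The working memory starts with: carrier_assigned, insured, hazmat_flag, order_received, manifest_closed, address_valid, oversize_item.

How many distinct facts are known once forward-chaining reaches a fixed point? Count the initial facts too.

16

Round 1 — R8, R9, R10, derive split_shipment, fragile_item, restock_request.
Round 2 — R4, R6, derive labeled, notify_customer.
Round 3 — R1, derive dock_ready.
Round 4 — R7, derive priority_ship.
Round 5 — R5, derive pick_ticket.
Round 6 — R2, derive shipped.
Closure: {address_valid, carrier_assigned, dock_ready, fragile_item, hazmat_flag, insured, labeled, manifest_closed, notify_customer, order_received, oversize_item, pick_ticket, priority_ship, restock_request, shipped, split_shipment} — 16 facts.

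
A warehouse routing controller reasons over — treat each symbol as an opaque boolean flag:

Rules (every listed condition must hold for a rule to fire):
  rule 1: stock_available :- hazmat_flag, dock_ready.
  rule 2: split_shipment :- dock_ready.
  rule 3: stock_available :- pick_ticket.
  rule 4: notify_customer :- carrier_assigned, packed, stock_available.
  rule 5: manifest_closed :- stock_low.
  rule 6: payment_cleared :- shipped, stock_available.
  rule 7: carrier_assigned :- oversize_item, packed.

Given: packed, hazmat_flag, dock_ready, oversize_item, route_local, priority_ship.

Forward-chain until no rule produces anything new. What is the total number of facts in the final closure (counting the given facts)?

10

[1] rule 1 [stock_available :- hazmat_flag, dock_ready.]; rule 2 [split_shipment :- dock_ready.]; rule 7 [carrier_assigned :- oversize_item, packed.]. ⇒ new: stock_available, split_shipment, carrier_assigned.
[2] rule 4 [notify_customer :- carrier_assigned, packed, stock_available.]. ⇒ new: notify_customer.
Closure: {carrier_assigned, dock_ready, hazmat_flag, notify_customer, oversize_item, packed, priority_ship, route_local, split_shipment, stock_available} — 10 facts.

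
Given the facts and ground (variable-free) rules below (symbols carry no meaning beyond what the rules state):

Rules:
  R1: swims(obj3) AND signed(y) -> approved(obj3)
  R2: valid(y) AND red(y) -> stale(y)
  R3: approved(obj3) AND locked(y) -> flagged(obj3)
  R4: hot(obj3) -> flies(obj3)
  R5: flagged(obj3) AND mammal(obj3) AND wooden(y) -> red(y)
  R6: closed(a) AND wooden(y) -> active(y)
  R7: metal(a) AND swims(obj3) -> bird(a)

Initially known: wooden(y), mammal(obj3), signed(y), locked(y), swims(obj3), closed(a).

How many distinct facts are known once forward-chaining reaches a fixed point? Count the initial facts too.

Round 1: R1 [swims(obj3) AND signed(y) -> approved(obj3)]; R6 [closed(a) AND wooden(y) -> active(y)]. New: approved(obj3), active(y).
Round 2: R3 [approved(obj3) AND locked(y) -> flagged(obj3)]. New: flagged(obj3).
Round 3: R5 [flagged(obj3) AND mammal(obj3) AND wooden(y) -> red(y)]. New: red(y).
Closure: {active(y), approved(obj3), closed(a), flagged(obj3), locked(y), mammal(obj3), red(y), signed(y), swims(obj3), wooden(y)} — 10 facts.

10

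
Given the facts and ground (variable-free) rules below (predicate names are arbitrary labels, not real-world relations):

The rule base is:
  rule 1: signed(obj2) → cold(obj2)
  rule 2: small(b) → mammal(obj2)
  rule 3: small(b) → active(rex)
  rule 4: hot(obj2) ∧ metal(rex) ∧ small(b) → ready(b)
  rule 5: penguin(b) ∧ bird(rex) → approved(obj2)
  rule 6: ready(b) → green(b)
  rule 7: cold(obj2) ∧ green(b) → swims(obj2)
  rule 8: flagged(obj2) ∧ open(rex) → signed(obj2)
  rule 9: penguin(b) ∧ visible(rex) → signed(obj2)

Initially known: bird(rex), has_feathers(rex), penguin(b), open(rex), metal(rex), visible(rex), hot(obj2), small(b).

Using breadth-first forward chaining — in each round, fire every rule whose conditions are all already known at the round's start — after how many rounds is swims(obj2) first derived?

3

Round 1: rule 2 [small(b) → mammal(obj2)]; rule 3 [small(b) → active(rex)]; rule 4 [hot(obj2) ∧ metal(rex) ∧ small(b) → ready(b)]; rule 5 [penguin(b) ∧ bird(rex) → approved(obj2)]; rule 9 [penguin(b) ∧ visible(rex) → signed(obj2)]. New: mammal(obj2), active(rex), ready(b), approved(obj2), signed(obj2).
Round 2: rule 1 [signed(obj2) → cold(obj2)]; rule 6 [ready(b) → green(b)]. New: cold(obj2), green(b).
Round 3: rule 7 [cold(obj2) ∧ green(b) → swims(obj2)]. New: swims(obj2).
swims(obj2) first appears in round 3.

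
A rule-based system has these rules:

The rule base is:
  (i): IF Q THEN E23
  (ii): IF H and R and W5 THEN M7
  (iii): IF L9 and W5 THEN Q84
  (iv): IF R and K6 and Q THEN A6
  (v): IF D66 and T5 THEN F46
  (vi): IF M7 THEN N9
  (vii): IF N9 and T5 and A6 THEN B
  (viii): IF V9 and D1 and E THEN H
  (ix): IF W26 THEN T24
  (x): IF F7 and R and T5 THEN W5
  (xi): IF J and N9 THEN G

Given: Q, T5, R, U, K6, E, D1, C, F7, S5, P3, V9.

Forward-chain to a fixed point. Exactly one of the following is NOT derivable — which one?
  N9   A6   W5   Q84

Q84

[1] (i) [IF Q THEN E23]; (iv) [IF R and K6 and Q THEN A6]; (viii) [IF V9 and D1 and E THEN H]; (x) [IF F7 and R and T5 THEN W5]. ⇒ new: E23, A6, H, W5.
[2] (ii) [IF H and R and W5 THEN M7]. ⇒ new: M7.
[3] (vi) [IF M7 THEN N9]. ⇒ new: N9.
[4] (vii) [IF N9 and T5 and A6 THEN B]. ⇒ new: B.
Derived: A6 (round 1), W5 (round 1), N9 (round 3). Q84 never appears in any round.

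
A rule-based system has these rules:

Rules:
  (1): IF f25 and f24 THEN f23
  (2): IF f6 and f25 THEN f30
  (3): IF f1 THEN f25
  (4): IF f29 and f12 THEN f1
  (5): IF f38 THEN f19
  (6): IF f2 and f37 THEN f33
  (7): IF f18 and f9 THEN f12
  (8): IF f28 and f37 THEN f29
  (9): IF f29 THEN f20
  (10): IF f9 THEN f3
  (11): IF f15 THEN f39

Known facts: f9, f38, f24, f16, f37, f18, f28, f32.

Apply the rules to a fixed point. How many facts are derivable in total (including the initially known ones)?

16

Round 1: (5) [IF f38 THEN f19]; (7) [IF f18 and f9 THEN f12]; (8) [IF f28 and f37 THEN f29]; (10) [IF f9 THEN f3]. Adds f19, f12, f29, f3.
Round 2: (4) [IF f29 and f12 THEN f1]; (9) [IF f29 THEN f20]. Adds f1, f20.
Round 3: (3) [IF f1 THEN f25]. Adds f25.
Round 4: (1) [IF f25 and f24 THEN f23]. Adds f23.
Closure: {f1, f12, f16, f18, f19, f20, f23, f24, f25, f28, f29, f3, f32, f37, f38, f9} — 16 facts.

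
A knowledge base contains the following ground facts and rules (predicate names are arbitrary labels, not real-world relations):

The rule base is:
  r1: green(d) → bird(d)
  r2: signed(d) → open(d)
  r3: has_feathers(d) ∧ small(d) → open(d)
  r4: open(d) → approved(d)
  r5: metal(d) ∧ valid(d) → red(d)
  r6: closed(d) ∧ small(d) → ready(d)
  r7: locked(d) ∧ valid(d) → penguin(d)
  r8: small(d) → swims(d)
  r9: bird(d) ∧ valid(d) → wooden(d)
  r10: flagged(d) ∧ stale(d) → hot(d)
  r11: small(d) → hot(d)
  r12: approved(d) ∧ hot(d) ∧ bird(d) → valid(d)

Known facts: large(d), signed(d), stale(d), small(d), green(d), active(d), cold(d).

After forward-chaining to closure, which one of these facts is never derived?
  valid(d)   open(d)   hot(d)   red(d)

Round 1: r1 [green(d) → bird(d)]; r2 [signed(d) → open(d)]; r8 [small(d) → swims(d)]; r11 [small(d) → hot(d)]. New: bird(d), open(d), swims(d), hot(d).
Round 2: r4 [open(d) → approved(d)]. New: approved(d).
Round 3: r12 [approved(d) ∧ hot(d) ∧ bird(d) → valid(d)]. New: valid(d).
Round 4: r9 [bird(d) ∧ valid(d) → wooden(d)]. New: wooden(d).
Derived: hot(d) (round 1), open(d) (round 1), valid(d) (round 3). red(d) never appears in any round.

red(d)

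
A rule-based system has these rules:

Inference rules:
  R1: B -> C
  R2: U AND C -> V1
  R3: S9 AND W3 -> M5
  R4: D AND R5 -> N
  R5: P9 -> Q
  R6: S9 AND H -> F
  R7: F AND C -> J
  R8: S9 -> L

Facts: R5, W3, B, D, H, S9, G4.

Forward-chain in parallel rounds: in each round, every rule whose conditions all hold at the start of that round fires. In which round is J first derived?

Round 1: R1 [B -> C]; R3 [S9 AND W3 -> M5]; R4 [D AND R5 -> N]; R6 [S9 AND H -> F]; R8 [S9 -> L]. Adds C, M5, N, F, L.
Round 2: R7 [F AND C -> J]. Adds J.
J first appears in round 2.

2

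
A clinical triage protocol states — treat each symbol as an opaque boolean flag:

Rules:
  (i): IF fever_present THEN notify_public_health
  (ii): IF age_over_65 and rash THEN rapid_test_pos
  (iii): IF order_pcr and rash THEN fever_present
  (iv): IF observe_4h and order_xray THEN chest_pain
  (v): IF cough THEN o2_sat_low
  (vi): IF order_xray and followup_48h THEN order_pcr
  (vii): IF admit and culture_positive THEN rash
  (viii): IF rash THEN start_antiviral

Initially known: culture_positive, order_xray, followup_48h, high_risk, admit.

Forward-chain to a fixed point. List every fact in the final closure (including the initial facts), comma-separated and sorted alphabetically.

Round 1 — (vi), (vii), derive order_pcr, rash.
Round 2 — (iii), (viii), derive fever_present, start_antiviral.
Round 3 — (i), derive notify_public_health.

admit, culture_positive, fever_present, followup_48h, high_risk, notify_public_health, order_pcr, order_xray, rash, start_antiviral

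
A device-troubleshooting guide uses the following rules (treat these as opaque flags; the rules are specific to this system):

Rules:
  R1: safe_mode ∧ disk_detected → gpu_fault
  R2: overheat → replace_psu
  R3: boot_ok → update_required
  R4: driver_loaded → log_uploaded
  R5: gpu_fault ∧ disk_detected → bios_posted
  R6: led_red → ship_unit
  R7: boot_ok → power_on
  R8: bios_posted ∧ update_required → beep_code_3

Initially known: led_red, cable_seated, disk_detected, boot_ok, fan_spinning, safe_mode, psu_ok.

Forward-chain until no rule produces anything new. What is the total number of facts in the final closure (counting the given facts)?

13

Round 1: R1 [safe_mode ∧ disk_detected → gpu_fault]; R3 [boot_ok → update_required]; R6 [led_red → ship_unit]; R7 [boot_ok → power_on]. New: gpu_fault, update_required, ship_unit, power_on.
Round 2: R5 [gpu_fault ∧ disk_detected → bios_posted]. New: bios_posted.
Round 3: R8 [bios_posted ∧ update_required → beep_code_3]. New: beep_code_3.
Closure: {beep_code_3, bios_posted, boot_ok, cable_seated, disk_detected, fan_spinning, gpu_fault, led_red, power_on, psu_ok, safe_mode, ship_unit, update_required} — 13 facts.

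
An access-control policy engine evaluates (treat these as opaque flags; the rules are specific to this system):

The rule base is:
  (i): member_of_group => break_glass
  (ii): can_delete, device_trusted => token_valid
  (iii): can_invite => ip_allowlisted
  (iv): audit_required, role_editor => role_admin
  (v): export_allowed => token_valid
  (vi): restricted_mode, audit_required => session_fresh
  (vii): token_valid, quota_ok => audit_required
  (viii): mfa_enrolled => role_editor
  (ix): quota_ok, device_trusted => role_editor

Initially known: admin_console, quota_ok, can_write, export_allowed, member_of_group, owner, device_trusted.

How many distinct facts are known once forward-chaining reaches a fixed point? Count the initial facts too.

12

Round 1: (i) [member_of_group => break_glass]; (v) [export_allowed => token_valid]; (ix) [quota_ok, device_trusted => role_editor]. New: break_glass, token_valid, role_editor.
Round 2: (vii) [token_valid, quota_ok => audit_required]. New: audit_required.
Round 3: (iv) [audit_required, role_editor => role_admin]. New: role_admin.
Closure: {admin_console, audit_required, break_glass, can_write, device_trusted, export_allowed, member_of_group, owner, quota_ok, role_admin, role_editor, token_valid} — 12 facts.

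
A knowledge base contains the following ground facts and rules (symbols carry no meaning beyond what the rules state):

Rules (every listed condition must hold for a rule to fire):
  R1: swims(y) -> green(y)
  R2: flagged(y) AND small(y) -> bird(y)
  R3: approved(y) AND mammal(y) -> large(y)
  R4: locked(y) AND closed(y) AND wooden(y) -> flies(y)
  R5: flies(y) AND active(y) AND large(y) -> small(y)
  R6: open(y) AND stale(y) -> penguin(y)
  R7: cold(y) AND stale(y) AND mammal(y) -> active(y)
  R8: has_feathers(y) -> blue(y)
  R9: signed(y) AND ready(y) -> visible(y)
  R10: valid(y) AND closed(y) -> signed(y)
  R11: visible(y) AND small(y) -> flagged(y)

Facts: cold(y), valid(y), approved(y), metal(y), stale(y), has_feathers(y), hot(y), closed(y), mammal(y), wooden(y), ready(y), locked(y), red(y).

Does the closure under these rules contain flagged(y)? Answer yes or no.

yes

Round 1 — R3, R4, R7, R8, R10, derive large(y), flies(y), active(y), blue(y), signed(y).
Round 2 — R5, R9, derive small(y), visible(y).
Round 3 — R11, derive flagged(y).
Round 4 — R2, derive bird(y).
flagged(y) appears in round 3, so it is derivable.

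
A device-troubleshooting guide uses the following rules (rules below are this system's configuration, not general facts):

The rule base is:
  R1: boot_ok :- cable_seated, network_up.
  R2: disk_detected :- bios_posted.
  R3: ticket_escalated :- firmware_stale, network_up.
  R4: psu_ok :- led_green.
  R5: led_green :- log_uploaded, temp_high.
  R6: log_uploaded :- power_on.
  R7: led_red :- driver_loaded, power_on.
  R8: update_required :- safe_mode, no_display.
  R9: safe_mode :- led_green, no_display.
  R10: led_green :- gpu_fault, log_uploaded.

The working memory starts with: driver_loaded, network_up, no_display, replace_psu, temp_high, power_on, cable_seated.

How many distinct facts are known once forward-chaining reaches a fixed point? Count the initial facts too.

14

Round 1: R1 [boot_ok :- cable_seated, network_up.]; R6 [log_uploaded :- power_on.]; R7 [led_red :- driver_loaded, power_on.]. New: boot_ok, log_uploaded, led_red.
Round 2: R5 [led_green :- log_uploaded, temp_high.]. New: led_green.
Round 3: R4 [psu_ok :- led_green.]; R9 [safe_mode :- led_green, no_display.]. New: psu_ok, safe_mode.
Round 4: R8 [update_required :- safe_mode, no_display.]. New: update_required.
Closure: {boot_ok, cable_seated, driver_loaded, led_green, led_red, log_uploaded, network_up, no_display, power_on, psu_ok, replace_psu, safe_mode, temp_high, update_required} — 14 facts.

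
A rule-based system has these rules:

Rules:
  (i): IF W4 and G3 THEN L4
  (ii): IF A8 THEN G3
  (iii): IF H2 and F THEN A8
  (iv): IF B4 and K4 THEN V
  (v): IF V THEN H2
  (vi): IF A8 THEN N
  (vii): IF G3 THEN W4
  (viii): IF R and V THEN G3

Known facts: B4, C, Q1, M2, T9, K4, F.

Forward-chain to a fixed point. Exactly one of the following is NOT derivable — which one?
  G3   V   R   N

Round 1: (iv) [IF B4 and K4 THEN V]. Adds V.
Round 2: (v) [IF V THEN H2]. Adds H2.
Round 3: (iii) [IF H2 and F THEN A8]. Adds A8.
Round 4: (ii) [IF A8 THEN G3]; (vi) [IF A8 THEN N]. Adds G3, N.
Round 5: (vii) [IF G3 THEN W4]. Adds W4.
Round 6: (i) [IF W4 and G3 THEN L4]. Adds L4.
Derived: G3 (round 4), N (round 4), V (round 1). R never appears in any round.

R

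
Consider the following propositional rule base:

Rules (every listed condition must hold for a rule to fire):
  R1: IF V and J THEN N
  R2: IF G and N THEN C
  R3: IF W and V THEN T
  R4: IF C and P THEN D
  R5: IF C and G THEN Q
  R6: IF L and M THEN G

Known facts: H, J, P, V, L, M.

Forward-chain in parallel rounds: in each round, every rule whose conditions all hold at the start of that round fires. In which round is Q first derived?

3

Round 1 — R1, R6, derive N, G.
Round 2 — R2, derive C.
Round 3 — R4, R5, derive D, Q.
Q first appears in round 3.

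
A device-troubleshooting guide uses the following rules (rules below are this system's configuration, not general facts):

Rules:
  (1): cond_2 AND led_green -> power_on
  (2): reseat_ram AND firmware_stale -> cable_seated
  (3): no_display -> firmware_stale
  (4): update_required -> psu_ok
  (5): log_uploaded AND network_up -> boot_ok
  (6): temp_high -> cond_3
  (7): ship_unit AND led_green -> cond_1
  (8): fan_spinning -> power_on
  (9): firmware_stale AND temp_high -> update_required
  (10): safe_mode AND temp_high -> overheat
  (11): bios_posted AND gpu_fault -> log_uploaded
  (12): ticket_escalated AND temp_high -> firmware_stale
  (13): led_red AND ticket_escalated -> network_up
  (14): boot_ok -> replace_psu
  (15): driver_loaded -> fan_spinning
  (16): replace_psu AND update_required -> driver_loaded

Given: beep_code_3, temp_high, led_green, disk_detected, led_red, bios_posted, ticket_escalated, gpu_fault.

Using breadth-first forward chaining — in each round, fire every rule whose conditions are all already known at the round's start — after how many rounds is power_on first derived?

6

Round 1: (6) [temp_high -> cond_3]; (11) [bios_posted AND gpu_fault -> log_uploaded]; (12) [ticket_escalated AND temp_high -> firmware_stale]; (13) [led_red AND ticket_escalated -> network_up]. New: cond_3, log_uploaded, firmware_stale, network_up.
Round 2: (5) [log_uploaded AND network_up -> boot_ok]; (9) [firmware_stale AND temp_high -> update_required]. New: boot_ok, update_required.
Round 3: (4) [update_required -> psu_ok]; (14) [boot_ok -> replace_psu]. New: psu_ok, replace_psu.
Round 4: (16) [replace_psu AND update_required -> driver_loaded]. New: driver_loaded.
Round 5: (15) [driver_loaded -> fan_spinning]. New: fan_spinning.
Round 6: (8) [fan_spinning -> power_on]. New: power_on.
power_on first appears in round 6.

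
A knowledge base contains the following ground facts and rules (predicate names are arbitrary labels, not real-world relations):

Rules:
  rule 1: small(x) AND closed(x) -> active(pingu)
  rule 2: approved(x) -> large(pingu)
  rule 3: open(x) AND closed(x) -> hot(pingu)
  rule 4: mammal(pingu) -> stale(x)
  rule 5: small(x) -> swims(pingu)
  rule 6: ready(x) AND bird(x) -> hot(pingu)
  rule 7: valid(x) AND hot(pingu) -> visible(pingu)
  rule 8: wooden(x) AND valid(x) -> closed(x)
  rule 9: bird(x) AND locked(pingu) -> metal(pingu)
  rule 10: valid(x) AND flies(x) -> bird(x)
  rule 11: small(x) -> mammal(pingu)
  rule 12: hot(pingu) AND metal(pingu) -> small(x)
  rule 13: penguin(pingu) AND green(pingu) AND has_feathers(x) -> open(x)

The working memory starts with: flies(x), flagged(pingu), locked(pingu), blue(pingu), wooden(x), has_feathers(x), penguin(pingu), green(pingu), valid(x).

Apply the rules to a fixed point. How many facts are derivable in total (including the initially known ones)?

20

Round 1 fires rule 8, rule 10, rule 13, giving closed(x), bird(x), open(x).
Round 2 fires rule 3, rule 9, giving hot(pingu), metal(pingu).
Round 3 fires rule 7, rule 12, giving visible(pingu), small(x).
Round 4 fires rule 1, rule 5, rule 11, giving active(pingu), swims(pingu), mammal(pingu).
Round 5 fires rule 4, giving stale(x).
Closure: {active(pingu), bird(x), blue(pingu), closed(x), flagged(pingu), flies(x), green(pingu), has_feathers(x), hot(pingu), locked(pingu), mammal(pingu), metal(pingu), open(x), penguin(pingu), small(x), stale(x), swims(pingu), valid(x), visible(pingu), wooden(x)} — 20 facts.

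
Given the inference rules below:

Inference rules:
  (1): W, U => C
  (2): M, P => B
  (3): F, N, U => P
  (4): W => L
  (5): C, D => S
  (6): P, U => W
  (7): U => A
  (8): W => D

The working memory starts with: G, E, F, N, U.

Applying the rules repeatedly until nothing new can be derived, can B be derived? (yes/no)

Round 1 fires (3), (7), giving P, A.
Round 2 fires (6), giving W.
Round 3 fires (1), (4), (8), giving C, L, D.
Round 4 fires (5), giving S.
Fixed point reached. B is concluded only by (2); (2) needs M (never derived).

no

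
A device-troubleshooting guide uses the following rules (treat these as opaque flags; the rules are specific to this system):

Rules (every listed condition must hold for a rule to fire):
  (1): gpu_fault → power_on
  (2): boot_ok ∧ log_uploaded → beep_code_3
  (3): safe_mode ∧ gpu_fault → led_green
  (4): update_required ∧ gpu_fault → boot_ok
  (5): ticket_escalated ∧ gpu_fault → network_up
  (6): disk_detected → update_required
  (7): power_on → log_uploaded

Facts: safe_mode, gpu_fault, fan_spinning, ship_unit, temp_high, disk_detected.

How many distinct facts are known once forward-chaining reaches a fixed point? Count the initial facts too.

12

Round 1: (1) [gpu_fault → power_on]; (3) [safe_mode ∧ gpu_fault → led_green]; (6) [disk_detected → update_required]. Adds power_on, led_green, update_required.
Round 2: (4) [update_required ∧ gpu_fault → boot_ok]; (7) [power_on → log_uploaded]. Adds boot_ok, log_uploaded.
Round 3: (2) [boot_ok ∧ log_uploaded → beep_code_3]. Adds beep_code_3.
Closure: {beep_code_3, boot_ok, disk_detected, fan_spinning, gpu_fault, led_green, log_uploaded, power_on, safe_mode, ship_unit, temp_high, update_required} — 12 facts.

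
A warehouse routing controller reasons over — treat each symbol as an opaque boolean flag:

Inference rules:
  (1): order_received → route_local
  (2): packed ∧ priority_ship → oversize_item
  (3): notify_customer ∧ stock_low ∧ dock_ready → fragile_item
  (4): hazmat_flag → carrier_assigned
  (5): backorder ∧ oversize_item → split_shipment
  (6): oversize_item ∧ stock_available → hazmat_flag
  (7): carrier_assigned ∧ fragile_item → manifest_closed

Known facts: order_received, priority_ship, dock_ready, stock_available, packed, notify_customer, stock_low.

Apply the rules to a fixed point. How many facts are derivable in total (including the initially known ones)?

13

[1] (1) [order_received → route_local]; (2) [packed ∧ priority_ship → oversize_item]; (3) [notify_customer ∧ stock_low ∧ dock_ready → fragile_item]. ⇒ new: route_local, oversize_item, fragile_item.
[2] (6) [oversize_item ∧ stock_available → hazmat_flag]. ⇒ new: hazmat_flag.
[3] (4) [hazmat_flag → carrier_assigned]. ⇒ new: carrier_assigned.
[4] (7) [carrier_assigned ∧ fragile_item → manifest_closed]. ⇒ new: manifest_closed.
Closure: {carrier_assigned, dock_ready, fragile_item, hazmat_flag, manifest_closed, notify_customer, order_received, oversize_item, packed, priority_ship, route_local, stock_available, stock_low} — 13 facts.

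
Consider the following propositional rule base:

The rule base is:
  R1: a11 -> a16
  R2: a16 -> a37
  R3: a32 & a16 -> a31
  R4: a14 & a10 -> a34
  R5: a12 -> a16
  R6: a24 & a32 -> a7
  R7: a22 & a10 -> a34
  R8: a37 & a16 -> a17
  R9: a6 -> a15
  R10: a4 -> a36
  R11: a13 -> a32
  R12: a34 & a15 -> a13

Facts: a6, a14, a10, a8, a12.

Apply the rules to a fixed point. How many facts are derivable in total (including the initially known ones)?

Round 1: R4 [a14 & a10 -> a34]; R5 [a12 -> a16]; R9 [a6 -> a15]. Adds a34, a16, a15.
Round 2: R2 [a16 -> a37]; R12 [a34 & a15 -> a13]. Adds a37, a13.
Round 3: R8 [a37 & a16 -> a17]; R11 [a13 -> a32]. Adds a17, a32.
Round 4: R3 [a32 & a16 -> a31]. Adds a31.
Closure: {a10, a12, a13, a14, a15, a16, a17, a31, a32, a34, a37, a6, a8} — 13 facts.

13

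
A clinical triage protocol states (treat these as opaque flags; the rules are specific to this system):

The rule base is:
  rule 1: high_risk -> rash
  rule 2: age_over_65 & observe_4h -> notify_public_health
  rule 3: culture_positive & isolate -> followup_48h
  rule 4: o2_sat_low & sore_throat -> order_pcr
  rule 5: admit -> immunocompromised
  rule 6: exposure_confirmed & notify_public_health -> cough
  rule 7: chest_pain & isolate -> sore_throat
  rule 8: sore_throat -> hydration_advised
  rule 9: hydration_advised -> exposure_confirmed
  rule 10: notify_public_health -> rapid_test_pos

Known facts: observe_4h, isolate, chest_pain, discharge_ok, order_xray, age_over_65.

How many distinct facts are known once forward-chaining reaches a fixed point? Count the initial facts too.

12

Round 1: rule 2 [age_over_65 & observe_4h -> notify_public_health]; rule 7 [chest_pain & isolate -> sore_throat]. Adds notify_public_health, sore_throat.
Round 2: rule 8 [sore_throat -> hydration_advised]; rule 10 [notify_public_health -> rapid_test_pos]. Adds hydration_advised, rapid_test_pos.
Round 3: rule 9 [hydration_advised -> exposure_confirmed]. Adds exposure_confirmed.
Round 4: rule 6 [exposure_confirmed & notify_public_health -> cough]. Adds cough.
Closure: {age_over_65, chest_pain, cough, discharge_ok, exposure_confirmed, hydration_advised, isolate, notify_public_health, observe_4h, order_xray, rapid_test_pos, sore_throat} — 12 facts.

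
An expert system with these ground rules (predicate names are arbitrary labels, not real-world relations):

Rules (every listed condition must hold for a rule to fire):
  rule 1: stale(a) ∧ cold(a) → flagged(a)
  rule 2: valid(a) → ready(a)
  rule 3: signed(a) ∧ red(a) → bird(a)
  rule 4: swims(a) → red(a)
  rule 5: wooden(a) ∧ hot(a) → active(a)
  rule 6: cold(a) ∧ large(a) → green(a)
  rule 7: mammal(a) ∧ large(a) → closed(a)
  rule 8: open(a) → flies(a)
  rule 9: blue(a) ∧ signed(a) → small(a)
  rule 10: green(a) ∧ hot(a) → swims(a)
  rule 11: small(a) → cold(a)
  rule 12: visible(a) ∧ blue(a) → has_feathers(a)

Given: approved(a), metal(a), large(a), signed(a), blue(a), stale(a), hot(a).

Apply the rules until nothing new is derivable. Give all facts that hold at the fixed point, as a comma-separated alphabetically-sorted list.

approved(a), bird(a), blue(a), cold(a), flagged(a), green(a), hot(a), large(a), metal(a), red(a), signed(a), small(a), stale(a), swims(a)

Round 1 fires rule 9, giving small(a).
Round 2 fires rule 11, giving cold(a).
Round 3 fires rule 1, rule 6, giving flagged(a), green(a).
Round 4 fires rule 10, giving swims(a).
Round 5 fires rule 4, giving red(a).
Round 6 fires rule 3, giving bird(a).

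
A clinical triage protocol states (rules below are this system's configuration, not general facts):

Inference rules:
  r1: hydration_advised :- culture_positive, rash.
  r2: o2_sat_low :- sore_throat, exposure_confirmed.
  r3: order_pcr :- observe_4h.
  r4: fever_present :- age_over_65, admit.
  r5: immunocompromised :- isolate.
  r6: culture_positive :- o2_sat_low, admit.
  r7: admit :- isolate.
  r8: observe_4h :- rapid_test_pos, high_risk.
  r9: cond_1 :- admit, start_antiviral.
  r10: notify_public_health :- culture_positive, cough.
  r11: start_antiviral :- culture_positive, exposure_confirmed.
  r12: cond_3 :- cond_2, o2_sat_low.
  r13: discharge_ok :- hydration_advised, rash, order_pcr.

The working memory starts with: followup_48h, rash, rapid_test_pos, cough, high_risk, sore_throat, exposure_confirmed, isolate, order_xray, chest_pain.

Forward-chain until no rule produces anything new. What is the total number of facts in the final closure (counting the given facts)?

Round 1: r2 [o2_sat_low :- sore_throat, exposure_confirmed.]; r5 [immunocompromised :- isolate.]; r7 [admit :- isolate.]; r8 [observe_4h :- rapid_test_pos, high_risk.]. Adds o2_sat_low, immunocompromised, admit, observe_4h.
Round 2: r3 [order_pcr :- observe_4h.]; r6 [culture_positive :- o2_sat_low, admit.]. Adds order_pcr, culture_positive.
Round 3: r1 [hydration_advised :- culture_positive, rash.]; r10 [notify_public_health :- culture_positive, cough.]; r11 [start_antiviral :- culture_positive, exposure_confirmed.]. Adds hydration_advised, notify_public_health, start_antiviral.
Round 4: r9 [cond_1 :- admit, start_antiviral.]; r13 [discharge_ok :- hydration_advised, rash, order_pcr.]. Adds cond_1, discharge_ok.
Closure: {admit, chest_pain, cond_1, cough, culture_positive, discharge_ok, exposure_confirmed, followup_48h, high_risk, hydration_advised, immunocompromised, isolate, notify_public_health, o2_sat_low, observe_4h, order_pcr, order_xray, rapid_test_pos, rash, sore_throat, start_antiviral} — 21 facts.

21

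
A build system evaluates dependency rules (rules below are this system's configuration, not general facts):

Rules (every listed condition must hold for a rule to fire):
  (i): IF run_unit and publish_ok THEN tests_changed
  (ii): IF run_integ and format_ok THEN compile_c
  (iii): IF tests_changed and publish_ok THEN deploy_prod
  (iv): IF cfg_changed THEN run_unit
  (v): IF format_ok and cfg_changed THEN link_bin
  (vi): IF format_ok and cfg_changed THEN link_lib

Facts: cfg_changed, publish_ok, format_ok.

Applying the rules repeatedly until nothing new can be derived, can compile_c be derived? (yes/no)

no

Round 1: (iv) [IF cfg_changed THEN run_unit]; (v) [IF format_ok and cfg_changed THEN link_bin]; (vi) [IF format_ok and cfg_changed THEN link_lib]. Adds run_unit, link_bin, link_lib.
Round 2: (i) [IF run_unit and publish_ok THEN tests_changed]. Adds tests_changed.
Round 3: (iii) [IF tests_changed and publish_ok THEN deploy_prod]. Adds deploy_prod.
Fixed point reached. compile_c is concluded only by (ii); (ii) needs run_integ (never derived).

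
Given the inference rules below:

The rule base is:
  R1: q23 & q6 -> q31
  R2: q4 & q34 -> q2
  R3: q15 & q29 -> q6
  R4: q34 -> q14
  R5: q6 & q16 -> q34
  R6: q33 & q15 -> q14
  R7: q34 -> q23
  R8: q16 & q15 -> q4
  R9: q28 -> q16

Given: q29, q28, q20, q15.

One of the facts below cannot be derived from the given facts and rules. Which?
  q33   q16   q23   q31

q33

Round 1: R3 [q15 & q29 -> q6]; R9 [q28 -> q16]. Adds q6, q16.
Round 2: R5 [q6 & q16 -> q34]; R8 [q16 & q15 -> q4]. Adds q34, q4.
Round 3: R2 [q4 & q34 -> q2]; R4 [q34 -> q14]; R7 [q34 -> q23]. Adds q2, q14, q23.
Round 4: R1 [q23 & q6 -> q31]. Adds q31.
Derived: q16 (round 1), q23 (round 3), q31 (round 4). q33 never appears in any round.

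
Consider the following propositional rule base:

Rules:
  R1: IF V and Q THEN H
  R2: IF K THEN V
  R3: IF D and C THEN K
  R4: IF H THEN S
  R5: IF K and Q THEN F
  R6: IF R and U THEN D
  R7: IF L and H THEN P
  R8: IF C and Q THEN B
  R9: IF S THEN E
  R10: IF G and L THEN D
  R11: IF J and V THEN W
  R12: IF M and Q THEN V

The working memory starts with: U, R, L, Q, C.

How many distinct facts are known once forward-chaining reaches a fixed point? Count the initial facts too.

Round 1 — R6, R8, derive D, B.
Round 2 — R3, derive K.
Round 3 — R2, R5, derive V, F.
Round 4 — R1, derive H.
Round 5 — R4, R7, derive S, P.
Round 6 — R9, derive E.
Closure: {B, C, D, E, F, H, K, L, P, Q, R, S, U, V} — 14 facts.

14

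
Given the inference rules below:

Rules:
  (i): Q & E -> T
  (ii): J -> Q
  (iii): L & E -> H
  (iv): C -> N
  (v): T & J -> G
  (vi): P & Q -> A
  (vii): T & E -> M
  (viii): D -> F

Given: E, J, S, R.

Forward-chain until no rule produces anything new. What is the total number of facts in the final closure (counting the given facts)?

8

Round 1 — (ii), derive Q.
Round 2 — (i), derive T.
Round 3 — (v), (vii), derive G, M.
Closure: {E, G, J, M, Q, R, S, T} — 8 facts.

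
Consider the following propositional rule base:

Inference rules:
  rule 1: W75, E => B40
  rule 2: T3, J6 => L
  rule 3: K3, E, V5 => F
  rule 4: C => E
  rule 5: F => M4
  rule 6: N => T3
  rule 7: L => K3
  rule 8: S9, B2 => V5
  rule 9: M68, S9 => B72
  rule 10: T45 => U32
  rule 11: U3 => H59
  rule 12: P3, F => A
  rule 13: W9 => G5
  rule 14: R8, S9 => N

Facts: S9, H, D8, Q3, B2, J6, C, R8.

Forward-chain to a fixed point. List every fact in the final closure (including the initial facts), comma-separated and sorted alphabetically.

B2, C, D8, E, F, H, J6, K3, L, M4, N, Q3, R8, S9, T3, V5

[1] rule 4 [C => E]; rule 8 [S9, B2 => V5]; rule 14 [R8, S9 => N]. ⇒ new: E, V5, N.
[2] rule 6 [N => T3]. ⇒ new: T3.
[3] rule 2 [T3, J6 => L]. ⇒ new: L.
[4] rule 7 [L => K3]. ⇒ new: K3.
[5] rule 3 [K3, E, V5 => F]. ⇒ new: F.
[6] rule 5 [F => M4]. ⇒ new: M4.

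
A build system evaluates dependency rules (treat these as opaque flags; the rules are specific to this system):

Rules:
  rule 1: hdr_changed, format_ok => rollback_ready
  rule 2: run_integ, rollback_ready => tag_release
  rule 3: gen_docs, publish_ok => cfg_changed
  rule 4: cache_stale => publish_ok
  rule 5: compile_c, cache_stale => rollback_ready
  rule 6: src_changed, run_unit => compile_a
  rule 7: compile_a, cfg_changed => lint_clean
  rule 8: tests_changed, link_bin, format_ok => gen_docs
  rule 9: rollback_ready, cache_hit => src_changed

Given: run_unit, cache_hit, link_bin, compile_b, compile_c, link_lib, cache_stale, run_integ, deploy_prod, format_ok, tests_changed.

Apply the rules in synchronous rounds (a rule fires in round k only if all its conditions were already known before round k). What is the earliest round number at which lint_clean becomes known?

4

Round 1 fires rule 4, rule 5, rule 8, giving publish_ok, rollback_ready, gen_docs.
Round 2 fires rule 2, rule 3, rule 9, giving tag_release, cfg_changed, src_changed.
Round 3 fires rule 6, giving compile_a.
Round 4 fires rule 7, giving lint_clean.
lint_clean first appears in round 4.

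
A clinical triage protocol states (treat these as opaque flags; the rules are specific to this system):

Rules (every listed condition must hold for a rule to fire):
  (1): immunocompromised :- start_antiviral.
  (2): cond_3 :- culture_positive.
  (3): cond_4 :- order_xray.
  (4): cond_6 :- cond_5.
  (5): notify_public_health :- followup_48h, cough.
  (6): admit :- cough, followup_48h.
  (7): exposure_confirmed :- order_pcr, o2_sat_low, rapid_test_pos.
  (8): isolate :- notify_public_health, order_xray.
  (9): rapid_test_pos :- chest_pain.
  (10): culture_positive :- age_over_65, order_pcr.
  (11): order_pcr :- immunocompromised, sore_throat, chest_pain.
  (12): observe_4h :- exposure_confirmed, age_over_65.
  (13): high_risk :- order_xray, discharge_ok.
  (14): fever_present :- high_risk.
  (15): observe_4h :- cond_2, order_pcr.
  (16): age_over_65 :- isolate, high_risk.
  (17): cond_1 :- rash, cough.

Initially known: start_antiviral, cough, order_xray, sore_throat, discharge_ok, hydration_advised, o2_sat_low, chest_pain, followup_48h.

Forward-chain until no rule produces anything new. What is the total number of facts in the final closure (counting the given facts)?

Round 1 fires (1), (3), (5), (6), (9), (13), giving immunocompromised, cond_4, notify_public_health, admit, rapid_test_pos, high_risk.
Round 2 fires (8), (11), (14), giving isolate, order_pcr, fever_present.
Round 3 fires (7), (16), giving exposure_confirmed, age_over_65.
Round 4 fires (10), (12), giving culture_positive, observe_4h.
Round 5 fires (2), giving cond_3.
Closure: {admit, age_over_65, chest_pain, cond_3, cond_4, cough, culture_positive, discharge_ok, exposure_confirmed, fever_present, followup_48h, high_risk, hydration_advised, immunocompromised, isolate, notify_public_health, o2_sat_low, observe_4h, order_pcr, order_xray, rapid_test_pos, sore_throat, start_antiviral} — 23 facts.

23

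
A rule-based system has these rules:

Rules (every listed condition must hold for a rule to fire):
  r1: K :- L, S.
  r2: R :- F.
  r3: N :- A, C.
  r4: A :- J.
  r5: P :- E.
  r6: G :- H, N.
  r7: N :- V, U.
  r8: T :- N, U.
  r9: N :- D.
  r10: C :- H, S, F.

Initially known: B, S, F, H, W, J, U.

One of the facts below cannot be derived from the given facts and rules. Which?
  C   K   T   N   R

Round 1: r2 [R :- F.]; r4 [A :- J.]; r10 [C :- H, S, F.]. Adds R, A, C.
Round 2: r3 [N :- A, C.]. Adds N.
Round 3: r6 [G :- H, N.]; r8 [T :- N, U.]. Adds G, T.
Derived: N (round 2), C (round 1), T (round 3), R (round 1). K never appears in any round.

K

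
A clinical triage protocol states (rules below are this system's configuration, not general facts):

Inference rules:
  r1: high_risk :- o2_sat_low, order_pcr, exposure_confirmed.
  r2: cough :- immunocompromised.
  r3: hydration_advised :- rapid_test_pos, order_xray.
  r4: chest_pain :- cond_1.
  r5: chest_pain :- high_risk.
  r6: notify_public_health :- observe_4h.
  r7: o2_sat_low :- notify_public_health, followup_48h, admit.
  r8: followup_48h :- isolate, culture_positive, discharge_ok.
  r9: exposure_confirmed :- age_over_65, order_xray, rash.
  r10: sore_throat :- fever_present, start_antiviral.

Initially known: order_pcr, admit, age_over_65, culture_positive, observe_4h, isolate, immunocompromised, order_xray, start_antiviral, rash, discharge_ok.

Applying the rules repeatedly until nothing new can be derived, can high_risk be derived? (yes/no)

Round 1: r2 [cough :- immunocompromised.]; r6 [notify_public_health :- observe_4h.]; r8 [followup_48h :- isolate, culture_positive, discharge_ok.]; r9 [exposure_confirmed :- age_over_65, order_xray, rash.]. New: cough, notify_public_health, followup_48h, exposure_confirmed.
Round 2: r7 [o2_sat_low :- notify_public_health, followup_48h, admit.]. New: o2_sat_low.
Round 3: r1 [high_risk :- o2_sat_low, order_pcr, exposure_confirmed.]. New: high_risk.
Round 4: r5 [chest_pain :- high_risk.]. New: chest_pain.
high_risk appears in round 3, so it is derivable.

yes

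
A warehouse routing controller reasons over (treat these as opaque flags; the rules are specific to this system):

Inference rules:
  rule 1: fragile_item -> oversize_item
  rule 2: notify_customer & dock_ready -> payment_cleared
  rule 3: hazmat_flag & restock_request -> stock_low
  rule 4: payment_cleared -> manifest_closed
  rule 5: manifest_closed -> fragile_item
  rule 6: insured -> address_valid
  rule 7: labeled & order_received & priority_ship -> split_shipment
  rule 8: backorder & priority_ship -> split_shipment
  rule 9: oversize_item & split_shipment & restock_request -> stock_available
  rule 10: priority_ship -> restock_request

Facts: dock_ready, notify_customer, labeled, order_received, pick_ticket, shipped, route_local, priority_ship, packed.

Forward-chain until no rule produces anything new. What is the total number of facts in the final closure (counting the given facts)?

16

Round 1 fires rule 2, rule 7, rule 10, giving payment_cleared, split_shipment, restock_request.
Round 2 fires rule 4, giving manifest_closed.
Round 3 fires rule 5, giving fragile_item.
Round 4 fires rule 1, giving oversize_item.
Round 5 fires rule 9, giving stock_available.
Closure: {dock_ready, fragile_item, labeled, manifest_closed, notify_customer, order_received, oversize_item, packed, payment_cleared, pick_ticket, priority_ship, restock_request, route_local, shipped, split_shipment, stock_available} — 16 facts.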